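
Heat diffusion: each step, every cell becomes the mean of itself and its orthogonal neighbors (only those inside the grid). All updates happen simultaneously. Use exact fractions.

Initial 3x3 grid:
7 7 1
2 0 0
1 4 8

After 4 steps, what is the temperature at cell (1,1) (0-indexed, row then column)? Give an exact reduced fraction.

Answer: 1113583/360000

Derivation:
Step 1: cell (1,1) = 13/5
Step 2: cell (1,1) = 287/100
Step 3: cell (1,1) = 18689/6000
Step 4: cell (1,1) = 1113583/360000
Full grid after step 4:
  432127/129600 941903/288000 101213/32400
  1381667/432000 1113583/360000 2638459/864000
  392077/129600 2606459/864000 64267/21600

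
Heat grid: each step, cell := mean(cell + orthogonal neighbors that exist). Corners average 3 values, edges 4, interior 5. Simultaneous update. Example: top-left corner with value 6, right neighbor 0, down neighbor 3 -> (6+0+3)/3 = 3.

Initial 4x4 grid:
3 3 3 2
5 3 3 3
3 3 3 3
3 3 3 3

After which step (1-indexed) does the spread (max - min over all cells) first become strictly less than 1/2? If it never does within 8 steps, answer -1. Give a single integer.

Answer: 4

Derivation:
Step 1: max=11/3, min=8/3, spread=1
Step 2: max=211/60, min=49/18, spread=143/180
Step 3: max=7279/2160, min=607/216, spread=403/720
Step 4: max=178123/54000, min=93137/32400, spread=17171/40500
  -> spread < 1/2 first at step 4
Step 5: max=6321367/1944000, min=2833739/972000, spread=217963/648000
Step 6: max=312372527/97200000, min=86057309/29160000, spread=76544491/291600000
Step 7: max=5579064679/1749600000, min=520515973/174960000, spread=124634983/583200000
Step 8: max=277130065421/87480000000, min=523689099913/174960000000, spread=10190343643/58320000000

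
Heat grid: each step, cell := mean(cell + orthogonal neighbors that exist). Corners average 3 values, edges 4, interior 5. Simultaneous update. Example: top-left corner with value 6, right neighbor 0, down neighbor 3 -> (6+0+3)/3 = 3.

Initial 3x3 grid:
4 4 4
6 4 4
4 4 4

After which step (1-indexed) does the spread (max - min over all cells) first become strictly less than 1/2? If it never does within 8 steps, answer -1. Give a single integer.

Step 1: max=14/3, min=4, spread=2/3
Step 2: max=547/120, min=4, spread=67/120
Step 3: max=4757/1080, min=407/100, spread=1807/5400
  -> spread < 1/2 first at step 3
Step 4: max=1885963/432000, min=11161/2700, spread=33401/144000
Step 5: max=16781933/3888000, min=1123391/270000, spread=3025513/19440000
Step 6: max=6685726867/1555200000, min=60355949/14400000, spread=53531/497664
Step 7: max=399280925849/93312000000, min=16343116051/3888000000, spread=450953/5971968
Step 8: max=23903783560603/5598720000000, min=1967248610519/466560000000, spread=3799043/71663616

Answer: 3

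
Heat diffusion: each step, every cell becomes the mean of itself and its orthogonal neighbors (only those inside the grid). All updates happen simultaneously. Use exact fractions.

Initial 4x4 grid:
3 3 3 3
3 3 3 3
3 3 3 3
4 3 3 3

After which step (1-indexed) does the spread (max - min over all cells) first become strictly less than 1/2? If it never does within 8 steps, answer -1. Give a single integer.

Step 1: max=10/3, min=3, spread=1/3
  -> spread < 1/2 first at step 1
Step 2: max=59/18, min=3, spread=5/18
Step 3: max=689/216, min=3, spread=41/216
Step 4: max=20483/6480, min=3, spread=1043/6480
Step 5: max=608753/194400, min=3, spread=25553/194400
Step 6: max=18167459/5832000, min=54079/18000, spread=645863/5832000
Step 7: max=542521691/174960000, min=360971/120000, spread=16225973/174960000
Step 8: max=16223877983/5248800000, min=162701/54000, spread=409340783/5248800000

Answer: 1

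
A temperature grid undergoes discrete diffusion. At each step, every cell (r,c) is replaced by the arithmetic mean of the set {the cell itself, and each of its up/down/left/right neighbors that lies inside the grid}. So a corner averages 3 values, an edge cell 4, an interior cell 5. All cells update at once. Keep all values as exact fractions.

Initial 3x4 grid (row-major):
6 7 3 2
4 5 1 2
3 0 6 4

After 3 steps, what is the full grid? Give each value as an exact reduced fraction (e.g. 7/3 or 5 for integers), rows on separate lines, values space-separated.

After step 1:
  17/3 21/4 13/4 7/3
  9/2 17/5 17/5 9/4
  7/3 7/2 11/4 4
After step 2:
  185/36 527/120 427/120 47/18
  159/40 401/100 301/100 719/240
  31/9 719/240 273/80 3
After step 3:
  2431/540 15389/3600 6107/1800 6599/2160
  9941/2400 7353/2000 1274/375 41821/14400
  7499/2160 24953/7200 7451/2400 1129/360

Answer: 2431/540 15389/3600 6107/1800 6599/2160
9941/2400 7353/2000 1274/375 41821/14400
7499/2160 24953/7200 7451/2400 1129/360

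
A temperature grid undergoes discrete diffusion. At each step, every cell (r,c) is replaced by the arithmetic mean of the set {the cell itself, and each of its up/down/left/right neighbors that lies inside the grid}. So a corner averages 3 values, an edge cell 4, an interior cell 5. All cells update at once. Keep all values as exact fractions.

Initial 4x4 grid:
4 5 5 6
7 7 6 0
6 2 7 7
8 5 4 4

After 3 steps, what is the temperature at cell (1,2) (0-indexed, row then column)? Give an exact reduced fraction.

Step 1: cell (1,2) = 5
Step 2: cell (1,2) = 517/100
Step 3: cell (1,2) = 374/75
Full grid after step 3:
  5947/1080 38093/7200 36061/7200 503/108
  40373/7200 16123/3000 374/75 34471/7200
  1613/288 16183/3000 1267/250 3839/800
  6067/1080 7657/1440 12127/2400 881/180

Answer: 374/75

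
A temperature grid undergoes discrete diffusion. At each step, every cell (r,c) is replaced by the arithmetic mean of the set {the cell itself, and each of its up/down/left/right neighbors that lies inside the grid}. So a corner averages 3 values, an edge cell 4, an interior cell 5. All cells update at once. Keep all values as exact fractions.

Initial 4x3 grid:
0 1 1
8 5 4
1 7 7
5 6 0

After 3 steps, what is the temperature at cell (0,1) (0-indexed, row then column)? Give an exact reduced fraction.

Answer: 14753/4800

Derivation:
Step 1: cell (0,1) = 7/4
Step 2: cell (0,1) = 47/16
Step 3: cell (0,1) = 14753/4800
Full grid after step 3:
  79/24 14753/4800 229/72
  3073/800 7957/2000 3023/800
  10889/2400 6719/1500 32117/7200
  3259/720 33167/7200 9737/2160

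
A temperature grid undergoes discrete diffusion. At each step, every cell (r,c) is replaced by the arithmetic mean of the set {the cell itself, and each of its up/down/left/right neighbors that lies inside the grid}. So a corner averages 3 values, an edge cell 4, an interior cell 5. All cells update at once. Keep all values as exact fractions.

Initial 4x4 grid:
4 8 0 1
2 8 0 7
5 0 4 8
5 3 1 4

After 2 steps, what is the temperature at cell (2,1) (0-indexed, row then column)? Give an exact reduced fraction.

Step 1: cell (2,1) = 4
Step 2: cell (2,1) = 309/100
Full grid after step 2:
  173/36 931/240 823/240 107/36
  961/240 423/100 13/4 973/240
  193/48 309/100 383/100 1001/240
  115/36 163/48 731/240 157/36

Answer: 309/100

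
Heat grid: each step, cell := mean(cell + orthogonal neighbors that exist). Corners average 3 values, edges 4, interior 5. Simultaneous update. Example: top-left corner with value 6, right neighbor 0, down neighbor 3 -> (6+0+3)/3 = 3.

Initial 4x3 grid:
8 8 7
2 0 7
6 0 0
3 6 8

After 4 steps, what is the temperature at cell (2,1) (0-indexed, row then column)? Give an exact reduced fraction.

Step 1: cell (2,1) = 12/5
Step 2: cell (2,1) = 331/100
Step 3: cell (2,1) = 21979/6000
Step 4: cell (2,1) = 1399961/360000
Full grid after step 4:
  204197/43200 4210109/864000 631591/129600
  307877/72000 1546711/360000 957131/216000
  277477/72000 1399961/360000 857431/216000
  165547/43200 3326059/864000 508241/129600

Answer: 1399961/360000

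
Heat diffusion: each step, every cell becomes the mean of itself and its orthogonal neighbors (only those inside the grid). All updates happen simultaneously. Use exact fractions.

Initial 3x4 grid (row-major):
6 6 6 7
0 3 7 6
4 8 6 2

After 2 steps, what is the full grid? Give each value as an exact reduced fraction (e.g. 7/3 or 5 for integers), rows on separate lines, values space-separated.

Answer: 25/6 411/80 1421/240 55/9
321/80 483/100 563/100 221/40
25/6 99/20 319/60 191/36

Derivation:
After step 1:
  4 21/4 13/2 19/3
  13/4 24/5 28/5 11/2
  4 21/4 23/4 14/3
After step 2:
  25/6 411/80 1421/240 55/9
  321/80 483/100 563/100 221/40
  25/6 99/20 319/60 191/36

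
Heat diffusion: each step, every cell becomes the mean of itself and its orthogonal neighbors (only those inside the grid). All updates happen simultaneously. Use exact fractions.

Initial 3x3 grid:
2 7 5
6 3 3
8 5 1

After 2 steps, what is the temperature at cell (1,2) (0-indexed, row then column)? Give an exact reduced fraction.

Step 1: cell (1,2) = 3
Step 2: cell (1,2) = 79/20
Full grid after step 2:
  14/3 381/80 49/12
  1253/240 421/100 79/20
  46/9 1103/240 41/12

Answer: 79/20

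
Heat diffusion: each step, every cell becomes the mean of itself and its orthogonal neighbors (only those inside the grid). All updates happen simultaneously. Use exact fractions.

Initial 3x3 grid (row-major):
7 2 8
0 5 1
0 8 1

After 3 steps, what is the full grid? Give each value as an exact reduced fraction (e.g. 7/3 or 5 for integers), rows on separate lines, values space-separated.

After step 1:
  3 11/2 11/3
  3 16/5 15/4
  8/3 7/2 10/3
After step 2:
  23/6 461/120 155/36
  89/30 379/100 279/80
  55/18 127/40 127/36
After step 3:
  1277/360 28387/7200 8377/2160
  12281/3600 20713/6000 18133/4800
  3311/1080 8129/2400 7337/2160

Answer: 1277/360 28387/7200 8377/2160
12281/3600 20713/6000 18133/4800
3311/1080 8129/2400 7337/2160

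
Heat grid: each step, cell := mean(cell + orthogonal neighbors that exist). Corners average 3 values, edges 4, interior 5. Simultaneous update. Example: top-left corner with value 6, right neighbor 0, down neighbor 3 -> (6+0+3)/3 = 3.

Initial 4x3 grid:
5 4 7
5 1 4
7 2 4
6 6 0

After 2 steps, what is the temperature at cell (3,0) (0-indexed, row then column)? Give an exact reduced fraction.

Step 1: cell (3,0) = 19/3
Step 2: cell (3,0) = 89/18
Full grid after step 2:
  161/36 1027/240 53/12
  521/120 399/100 147/40
  119/24 91/25 83/24
  89/18 103/24 28/9

Answer: 89/18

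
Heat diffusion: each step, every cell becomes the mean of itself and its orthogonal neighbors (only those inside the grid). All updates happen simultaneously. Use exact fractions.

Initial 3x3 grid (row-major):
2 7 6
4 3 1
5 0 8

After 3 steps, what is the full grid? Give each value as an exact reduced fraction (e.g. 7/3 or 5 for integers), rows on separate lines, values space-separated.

After step 1:
  13/3 9/2 14/3
  7/2 3 9/2
  3 4 3
After step 2:
  37/9 33/8 41/9
  83/24 39/10 91/24
  7/2 13/4 23/6
After step 3:
  421/108 2003/480 449/108
  5389/1440 741/200 5789/1440
  245/72 869/240 29/8

Answer: 421/108 2003/480 449/108
5389/1440 741/200 5789/1440
245/72 869/240 29/8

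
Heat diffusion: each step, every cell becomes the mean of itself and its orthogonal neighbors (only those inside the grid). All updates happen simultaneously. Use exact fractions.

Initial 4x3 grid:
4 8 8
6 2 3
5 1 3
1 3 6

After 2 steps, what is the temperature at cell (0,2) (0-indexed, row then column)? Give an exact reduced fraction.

Step 1: cell (0,2) = 19/3
Step 2: cell (0,2) = 95/18
Full grid after step 2:
  21/4 131/24 95/18
  35/8 411/100 211/48
  133/40 321/100 281/80
  3 251/80 10/3

Answer: 95/18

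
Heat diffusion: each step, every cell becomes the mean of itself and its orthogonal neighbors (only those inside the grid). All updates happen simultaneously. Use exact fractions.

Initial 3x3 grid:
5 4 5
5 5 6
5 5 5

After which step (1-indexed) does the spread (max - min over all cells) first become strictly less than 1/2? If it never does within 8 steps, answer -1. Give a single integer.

Step 1: max=16/3, min=14/3, spread=2/3
Step 2: max=187/36, min=173/36, spread=7/18
  -> spread < 1/2 first at step 2
Step 3: max=2221/432, min=2099/432, spread=61/216
Step 4: max=26431/5184, min=25409/5184, spread=511/2592
Step 5: max=315349/62208, min=306731/62208, spread=4309/31104
Step 6: max=3768775/746496, min=3696185/746496, spread=36295/373248
Step 7: max=45095533/8957952, min=44483987/8957952, spread=305773/4478976
Step 8: max=540053071/107495424, min=534901169/107495424, spread=2575951/53747712

Answer: 2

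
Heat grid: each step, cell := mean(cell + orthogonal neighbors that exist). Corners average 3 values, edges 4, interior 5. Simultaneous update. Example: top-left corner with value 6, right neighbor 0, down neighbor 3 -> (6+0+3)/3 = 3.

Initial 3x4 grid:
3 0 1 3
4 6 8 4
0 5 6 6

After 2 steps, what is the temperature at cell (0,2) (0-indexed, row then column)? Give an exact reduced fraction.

Answer: 79/24

Derivation:
Step 1: cell (0,2) = 3
Step 2: cell (0,2) = 79/24
Full grid after step 2:
  97/36 373/120 79/24 131/36
  791/240 98/25 241/50 73/16
  7/2 181/40 125/24 101/18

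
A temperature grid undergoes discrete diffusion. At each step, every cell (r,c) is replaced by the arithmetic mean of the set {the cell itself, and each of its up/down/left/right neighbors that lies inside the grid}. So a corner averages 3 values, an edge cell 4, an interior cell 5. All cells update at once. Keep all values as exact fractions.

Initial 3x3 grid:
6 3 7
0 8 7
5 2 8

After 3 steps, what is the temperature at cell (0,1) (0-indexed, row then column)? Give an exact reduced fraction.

Step 1: cell (0,1) = 6
Step 2: cell (0,1) = 14/3
Step 3: cell (0,1) = 3823/720
Full grid after step 3:
  613/144 3823/720 1207/216
  12947/2880 359/75 8641/1440
  881/216 4949/960 2369/432

Answer: 3823/720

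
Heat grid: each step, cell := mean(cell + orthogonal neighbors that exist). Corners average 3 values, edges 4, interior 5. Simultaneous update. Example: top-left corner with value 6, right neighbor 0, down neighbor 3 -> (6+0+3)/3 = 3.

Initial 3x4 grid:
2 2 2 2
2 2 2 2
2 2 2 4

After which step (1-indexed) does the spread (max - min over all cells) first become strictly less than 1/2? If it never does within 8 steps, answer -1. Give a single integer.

Step 1: max=8/3, min=2, spread=2/3
Step 2: max=23/9, min=2, spread=5/9
Step 3: max=257/108, min=2, spread=41/108
  -> spread < 1/2 first at step 3
Step 4: max=30137/12960, min=2, spread=4217/12960
Step 5: max=1764349/777600, min=7279/3600, spread=38417/155520
Step 6: max=104512211/46656000, min=146597/72000, spread=1903471/9331200
Step 7: max=6199709089/2799360000, min=4435759/2160000, spread=18038617/111974400
Step 8: max=369191382851/167961600000, min=401726759/194400000, spread=883978523/6718464000

Answer: 3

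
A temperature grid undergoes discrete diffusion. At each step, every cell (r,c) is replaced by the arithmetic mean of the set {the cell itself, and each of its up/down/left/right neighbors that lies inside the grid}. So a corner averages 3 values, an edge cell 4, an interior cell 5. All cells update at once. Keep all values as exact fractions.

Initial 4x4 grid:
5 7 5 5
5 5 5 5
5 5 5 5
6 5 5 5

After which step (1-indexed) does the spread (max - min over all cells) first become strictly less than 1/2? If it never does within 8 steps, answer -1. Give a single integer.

Answer: 3

Derivation:
Step 1: max=17/3, min=5, spread=2/3
Step 2: max=331/60, min=5, spread=31/60
Step 3: max=11689/2160, min=5, spread=889/2160
  -> spread < 1/2 first at step 3
Step 4: max=345739/64800, min=1447/288, spread=5041/16200
Step 5: max=10339777/1944000, min=363679/72000, spread=130111/486000
Step 6: max=308312503/58320000, min=32809931/6480000, spread=3255781/14580000
Step 7: max=9220564849/1749600000, min=197580521/38880000, spread=82360351/437400000
Step 8: max=275674123639/52488000000, min=220062397/43200000, spread=2074577821/13122000000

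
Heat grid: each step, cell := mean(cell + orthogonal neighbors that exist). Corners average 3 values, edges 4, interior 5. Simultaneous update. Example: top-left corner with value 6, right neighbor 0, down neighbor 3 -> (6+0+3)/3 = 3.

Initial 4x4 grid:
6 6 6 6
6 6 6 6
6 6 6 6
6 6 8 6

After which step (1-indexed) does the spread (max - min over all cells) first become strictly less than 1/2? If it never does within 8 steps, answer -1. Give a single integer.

Step 1: max=20/3, min=6, spread=2/3
Step 2: max=391/60, min=6, spread=31/60
Step 3: max=3451/540, min=6, spread=211/540
  -> spread < 1/2 first at step 3
Step 4: max=340843/54000, min=6, spread=16843/54000
Step 5: max=3054643/486000, min=27079/4500, spread=130111/486000
Step 6: max=91122367/14580000, min=1627159/270000, spread=3255781/14580000
Step 7: max=2724753691/437400000, min=1631107/270000, spread=82360351/437400000
Step 8: max=81483316891/13122000000, min=294106441/48600000, spread=2074577821/13122000000

Answer: 3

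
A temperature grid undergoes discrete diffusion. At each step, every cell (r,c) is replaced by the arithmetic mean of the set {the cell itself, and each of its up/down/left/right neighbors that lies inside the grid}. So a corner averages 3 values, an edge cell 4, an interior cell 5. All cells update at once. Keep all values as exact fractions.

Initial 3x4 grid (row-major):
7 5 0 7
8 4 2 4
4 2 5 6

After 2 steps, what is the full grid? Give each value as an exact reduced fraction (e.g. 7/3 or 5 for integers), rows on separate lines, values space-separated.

Answer: 197/36 551/120 85/24 143/36
1277/240 207/50 96/25 197/48
85/18 491/120 31/8 9/2

Derivation:
After step 1:
  20/3 4 7/2 11/3
  23/4 21/5 3 19/4
  14/3 15/4 15/4 5
After step 2:
  197/36 551/120 85/24 143/36
  1277/240 207/50 96/25 197/48
  85/18 491/120 31/8 9/2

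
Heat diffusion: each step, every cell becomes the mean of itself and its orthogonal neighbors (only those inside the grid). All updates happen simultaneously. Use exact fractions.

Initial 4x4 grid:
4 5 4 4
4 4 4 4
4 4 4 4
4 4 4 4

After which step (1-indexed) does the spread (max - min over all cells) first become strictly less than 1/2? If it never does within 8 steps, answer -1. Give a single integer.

Step 1: max=13/3, min=4, spread=1/3
  -> spread < 1/2 first at step 1
Step 2: max=511/120, min=4, spread=31/120
Step 3: max=4531/1080, min=4, spread=211/1080
Step 4: max=448843/108000, min=4, spread=16843/108000
Step 5: max=4026643/972000, min=36079/9000, spread=130111/972000
Step 6: max=120282367/29160000, min=2167159/540000, spread=3255781/29160000
Step 7: max=3599553691/874800000, min=2171107/540000, spread=82360351/874800000
Step 8: max=107727316891/26244000000, min=391306441/97200000, spread=2074577821/26244000000

Answer: 1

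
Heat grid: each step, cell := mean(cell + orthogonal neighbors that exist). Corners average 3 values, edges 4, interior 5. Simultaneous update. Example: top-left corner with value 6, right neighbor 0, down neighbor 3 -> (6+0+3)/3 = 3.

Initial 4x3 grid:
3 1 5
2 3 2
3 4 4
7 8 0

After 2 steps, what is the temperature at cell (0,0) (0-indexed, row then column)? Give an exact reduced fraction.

Step 1: cell (0,0) = 2
Step 2: cell (0,0) = 31/12
Full grid after step 2:
  31/12 151/60 55/18
  223/80 321/100 83/30
  343/80 361/100 18/5
  59/12 383/80 15/4

Answer: 31/12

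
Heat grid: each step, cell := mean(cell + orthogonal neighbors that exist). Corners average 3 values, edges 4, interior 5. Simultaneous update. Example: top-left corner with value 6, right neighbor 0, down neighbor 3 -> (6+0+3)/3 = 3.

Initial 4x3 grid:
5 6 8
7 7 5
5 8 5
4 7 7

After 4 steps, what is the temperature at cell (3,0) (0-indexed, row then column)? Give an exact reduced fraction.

Step 1: cell (3,0) = 16/3
Step 2: cell (3,0) = 107/18
Step 3: cell (3,0) = 6487/1080
Step 4: cell (3,0) = 79057/12960
Full grid after step 4:
  5381/864 544463/86400 16427/2592
  44609/7200 225601/36000 17119/2700
  5285/864 224411/36000 2719/432
  79057/12960 106673/17280 81277/12960

Answer: 79057/12960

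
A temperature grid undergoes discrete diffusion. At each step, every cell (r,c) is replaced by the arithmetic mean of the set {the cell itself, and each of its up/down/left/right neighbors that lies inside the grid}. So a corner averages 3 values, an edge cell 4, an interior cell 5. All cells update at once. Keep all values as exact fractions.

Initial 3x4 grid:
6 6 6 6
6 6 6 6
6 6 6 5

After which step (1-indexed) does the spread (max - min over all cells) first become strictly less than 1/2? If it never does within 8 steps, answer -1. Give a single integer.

Answer: 1

Derivation:
Step 1: max=6, min=17/3, spread=1/3
  -> spread < 1/2 first at step 1
Step 2: max=6, min=103/18, spread=5/18
Step 3: max=6, min=1255/216, spread=41/216
Step 4: max=6, min=151303/25920, spread=4217/25920
Step 5: max=43121/7200, min=9122051/1555200, spread=38417/311040
Step 6: max=861403/144000, min=548671789/93312000, spread=1903471/18662400
Step 7: max=25804241/4320000, min=32991330911/5598720000, spread=18038617/223948800
Step 8: max=2319873241/388800000, min=1982271017149/335923200000, spread=883978523/13436928000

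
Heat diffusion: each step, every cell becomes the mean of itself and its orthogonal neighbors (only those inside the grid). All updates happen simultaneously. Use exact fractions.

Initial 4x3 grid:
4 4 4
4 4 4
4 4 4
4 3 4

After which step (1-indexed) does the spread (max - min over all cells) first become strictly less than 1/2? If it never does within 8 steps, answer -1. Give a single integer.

Step 1: max=4, min=11/3, spread=1/3
  -> spread < 1/2 first at step 1
Step 2: max=4, min=893/240, spread=67/240
Step 3: max=4, min=8203/2160, spread=437/2160
Step 4: max=3991/1000, min=3298469/864000, spread=29951/172800
Step 5: max=13421/3375, min=29888179/7776000, spread=206761/1555200
Step 6: max=21434329/5400000, min=11985404429/3110400000, spread=14430763/124416000
Step 7: max=1710347273/432000000, min=721388258311/186624000000, spread=139854109/1492992000
Step 8: max=153668771023/38880000000, min=43367288109749/11197440000000, spread=7114543559/89579520000

Answer: 1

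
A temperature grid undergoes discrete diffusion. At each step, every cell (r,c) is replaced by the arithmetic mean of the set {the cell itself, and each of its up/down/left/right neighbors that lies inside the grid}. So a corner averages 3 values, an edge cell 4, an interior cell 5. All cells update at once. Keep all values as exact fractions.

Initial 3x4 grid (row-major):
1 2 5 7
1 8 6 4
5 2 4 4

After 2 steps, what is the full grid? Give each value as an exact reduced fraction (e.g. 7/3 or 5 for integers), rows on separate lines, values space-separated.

Answer: 109/36 53/15 74/15 187/36
231/80 217/50 469/100 1199/240
67/18 913/240 363/80 53/12

Derivation:
After step 1:
  4/3 4 5 16/3
  15/4 19/5 27/5 21/4
  8/3 19/4 4 4
After step 2:
  109/36 53/15 74/15 187/36
  231/80 217/50 469/100 1199/240
  67/18 913/240 363/80 53/12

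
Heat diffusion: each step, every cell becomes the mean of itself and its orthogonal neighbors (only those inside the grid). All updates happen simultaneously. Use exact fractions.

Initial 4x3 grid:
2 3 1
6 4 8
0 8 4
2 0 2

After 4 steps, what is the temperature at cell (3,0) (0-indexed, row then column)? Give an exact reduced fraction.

Step 1: cell (3,0) = 2/3
Step 2: cell (3,0) = 23/9
Step 3: cell (3,0) = 337/135
Step 4: cell (3,0) = 19573/6480
Full grid after step 4:
  46337/12960 338683/86400 2113/540
  79717/21600 16693/4500 19751/4800
  68431/21600 131219/36000 52529/14400
  19573/6480 131057/43200 14977/4320

Answer: 19573/6480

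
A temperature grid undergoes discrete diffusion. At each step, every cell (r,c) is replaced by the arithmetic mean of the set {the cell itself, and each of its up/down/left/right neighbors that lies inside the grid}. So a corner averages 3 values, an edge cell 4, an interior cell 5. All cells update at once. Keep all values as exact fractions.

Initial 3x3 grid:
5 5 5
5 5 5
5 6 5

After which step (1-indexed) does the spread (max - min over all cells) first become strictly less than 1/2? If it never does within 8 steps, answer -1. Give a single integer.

Answer: 1

Derivation:
Step 1: max=16/3, min=5, spread=1/3
  -> spread < 1/2 first at step 1
Step 2: max=1267/240, min=5, spread=67/240
Step 3: max=11237/2160, min=1007/200, spread=1807/10800
Step 4: max=4477963/864000, min=27361/5400, spread=33401/288000
Step 5: max=40109933/7776000, min=2743391/540000, spread=3025513/38880000
Step 6: max=16016926867/3110400000, min=146755949/28800000, spread=53531/995328
Step 7: max=959152925849/186624000000, min=39671116051/7776000000, spread=450953/11943936
Step 8: max=57496103560603/11197440000000, min=4766608610519/933120000000, spread=3799043/143327232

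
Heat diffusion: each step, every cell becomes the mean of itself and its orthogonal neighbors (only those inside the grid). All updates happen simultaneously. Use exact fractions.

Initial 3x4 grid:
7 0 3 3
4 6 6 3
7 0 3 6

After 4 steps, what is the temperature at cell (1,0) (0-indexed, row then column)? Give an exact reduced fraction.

Answer: 110701/27000

Derivation:
Step 1: cell (1,0) = 6
Step 2: cell (1,0) = 62/15
Step 3: cell (1,0) = 3943/900
Step 4: cell (1,0) = 110701/27000
Full grid after step 4:
  133877/32400 208297/54000 67849/18000 26471/7200
  110701/27000 727589/180000 56947/15000 552997/144000
  272479/64800 861313/216000 95257/24000 42019/10800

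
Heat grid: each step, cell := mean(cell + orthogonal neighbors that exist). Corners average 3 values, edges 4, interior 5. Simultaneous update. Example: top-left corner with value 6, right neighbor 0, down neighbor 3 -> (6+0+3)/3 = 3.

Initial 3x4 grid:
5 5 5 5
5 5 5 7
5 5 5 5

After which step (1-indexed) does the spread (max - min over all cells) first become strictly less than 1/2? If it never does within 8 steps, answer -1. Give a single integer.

Step 1: max=17/3, min=5, spread=2/3
Step 2: max=667/120, min=5, spread=67/120
Step 3: max=5837/1080, min=5, spread=437/1080
  -> spread < 1/2 first at step 3
Step 4: max=2317531/432000, min=2509/500, spread=29951/86400
Step 5: max=20655821/3888000, min=17033/3375, spread=206761/777600
Step 6: max=8232195571/1555200000, min=13665671/2700000, spread=14430763/62208000
Step 7: max=491667741689/93312000000, min=1097652727/216000000, spread=139854109/746496000
Step 8: max=29416071890251/5598720000000, min=99051228977/19440000000, spread=7114543559/44789760000

Answer: 3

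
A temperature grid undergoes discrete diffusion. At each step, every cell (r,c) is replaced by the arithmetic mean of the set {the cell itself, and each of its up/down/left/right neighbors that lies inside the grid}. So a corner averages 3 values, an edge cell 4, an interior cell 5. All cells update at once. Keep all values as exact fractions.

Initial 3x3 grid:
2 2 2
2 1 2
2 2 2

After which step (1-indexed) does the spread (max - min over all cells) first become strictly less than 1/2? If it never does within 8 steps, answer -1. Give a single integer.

Answer: 1

Derivation:
Step 1: max=2, min=7/4, spread=1/4
  -> spread < 1/2 first at step 1
Step 2: max=151/80, min=44/25, spread=51/400
Step 3: max=673/360, min=8777/4800, spread=589/14400
Step 4: max=534919/288000, min=55057/30000, spread=31859/1440000
Step 5: max=3335279/1800000, min=31868393/17280000, spread=751427/86400000
Step 6: max=1918536871/1036800000, min=199365313/108000000, spread=23149331/5184000000
Step 7: max=11985068111/6480000000, min=114933345737/62208000000, spread=616540643/311040000000
Step 8: max=6901027991239/3732480000000, min=718487546017/388800000000, spread=17737747379/18662400000000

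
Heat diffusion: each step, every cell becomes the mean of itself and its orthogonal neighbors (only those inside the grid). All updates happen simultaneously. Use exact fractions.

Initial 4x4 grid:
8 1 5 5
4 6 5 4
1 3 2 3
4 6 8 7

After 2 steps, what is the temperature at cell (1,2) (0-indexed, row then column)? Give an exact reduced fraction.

Answer: 413/100

Derivation:
Step 1: cell (1,2) = 22/5
Step 2: cell (1,2) = 413/100
Full grid after step 2:
  169/36 257/60 271/60 155/36
  953/240 431/100 413/100 1039/240
  901/240 397/100 439/100 369/80
  143/36 137/30 53/10 21/4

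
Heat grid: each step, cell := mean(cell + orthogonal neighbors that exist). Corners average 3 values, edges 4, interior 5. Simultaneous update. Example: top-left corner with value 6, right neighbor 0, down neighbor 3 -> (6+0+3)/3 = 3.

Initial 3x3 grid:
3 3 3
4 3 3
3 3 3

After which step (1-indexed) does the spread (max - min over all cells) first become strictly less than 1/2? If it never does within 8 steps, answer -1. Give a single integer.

Answer: 1

Derivation:
Step 1: max=10/3, min=3, spread=1/3
  -> spread < 1/2 first at step 1
Step 2: max=787/240, min=3, spread=67/240
Step 3: max=6917/2160, min=607/200, spread=1807/10800
Step 4: max=2749963/864000, min=16561/5400, spread=33401/288000
Step 5: max=24557933/7776000, min=1663391/540000, spread=3025513/38880000
Step 6: max=9796126867/3110400000, min=89155949/28800000, spread=53531/995328
Step 7: max=585904925849/186624000000, min=24119116051/7776000000, spread=450953/11943936
Step 8: max=35101223560603/11197440000000, min=2900368610519/933120000000, spread=3799043/143327232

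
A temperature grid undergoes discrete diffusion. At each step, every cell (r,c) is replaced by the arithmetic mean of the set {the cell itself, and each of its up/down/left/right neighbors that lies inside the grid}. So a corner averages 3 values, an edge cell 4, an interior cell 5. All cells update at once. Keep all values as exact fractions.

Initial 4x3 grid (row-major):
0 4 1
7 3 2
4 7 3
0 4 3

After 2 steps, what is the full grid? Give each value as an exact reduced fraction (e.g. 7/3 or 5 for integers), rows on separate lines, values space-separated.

After step 1:
  11/3 2 7/3
  7/2 23/5 9/4
  9/2 21/5 15/4
  8/3 7/2 10/3
After step 2:
  55/18 63/20 79/36
  61/15 331/100 97/30
  223/60 411/100 203/60
  32/9 137/40 127/36

Answer: 55/18 63/20 79/36
61/15 331/100 97/30
223/60 411/100 203/60
32/9 137/40 127/36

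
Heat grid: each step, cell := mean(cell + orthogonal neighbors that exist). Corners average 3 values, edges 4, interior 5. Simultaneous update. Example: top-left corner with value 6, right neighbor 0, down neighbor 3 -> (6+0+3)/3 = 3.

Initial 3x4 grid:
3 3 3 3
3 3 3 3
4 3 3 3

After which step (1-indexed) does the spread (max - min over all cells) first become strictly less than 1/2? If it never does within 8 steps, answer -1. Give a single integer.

Answer: 1

Derivation:
Step 1: max=10/3, min=3, spread=1/3
  -> spread < 1/2 first at step 1
Step 2: max=59/18, min=3, spread=5/18
Step 3: max=689/216, min=3, spread=41/216
Step 4: max=81977/25920, min=3, spread=4217/25920
Step 5: max=4874749/1555200, min=21679/7200, spread=38417/311040
Step 6: max=291136211/93312000, min=434597/144000, spread=1903471/18662400
Step 7: max=17397149089/5598720000, min=13075759/4320000, spread=18038617/223948800
Step 8: max=1041037782851/335923200000, min=1179326759/388800000, spread=883978523/13436928000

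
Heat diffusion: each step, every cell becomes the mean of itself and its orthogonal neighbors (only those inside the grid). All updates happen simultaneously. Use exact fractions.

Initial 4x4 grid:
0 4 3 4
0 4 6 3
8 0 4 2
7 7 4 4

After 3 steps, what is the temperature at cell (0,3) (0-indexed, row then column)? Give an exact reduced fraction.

Answer: 197/54

Derivation:
Step 1: cell (0,3) = 10/3
Step 2: cell (0,3) = 34/9
Step 3: cell (0,3) = 197/54
Full grid after step 3:
  5663/2160 5471/1800 1237/360 197/54
  23729/7200 3913/1200 5447/1500 1291/360
  29441/7200 3169/750 22391/6000 6617/1800
  2729/540 32771/7200 30563/7200 7997/2160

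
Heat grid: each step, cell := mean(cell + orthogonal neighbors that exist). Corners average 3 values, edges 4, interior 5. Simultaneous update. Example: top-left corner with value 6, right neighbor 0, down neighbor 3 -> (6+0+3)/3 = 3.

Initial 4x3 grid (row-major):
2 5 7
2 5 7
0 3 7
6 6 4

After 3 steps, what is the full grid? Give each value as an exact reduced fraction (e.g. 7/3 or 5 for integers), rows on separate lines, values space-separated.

Answer: 2653/720 65647/14400 5797/1080
2123/600 13219/3000 38351/7200
4351/1200 13229/3000 36931/7200
943/240 64727/14400 5501/1080

Derivation:
After step 1:
  3 19/4 19/3
  9/4 22/5 13/2
  11/4 21/5 21/4
  4 19/4 17/3
After step 2:
  10/3 1109/240 211/36
  31/10 221/50 1349/240
  33/10 427/100 1297/240
  23/6 1117/240 47/9
After step 3:
  2653/720 65647/14400 5797/1080
  2123/600 13219/3000 38351/7200
  4351/1200 13229/3000 36931/7200
  943/240 64727/14400 5501/1080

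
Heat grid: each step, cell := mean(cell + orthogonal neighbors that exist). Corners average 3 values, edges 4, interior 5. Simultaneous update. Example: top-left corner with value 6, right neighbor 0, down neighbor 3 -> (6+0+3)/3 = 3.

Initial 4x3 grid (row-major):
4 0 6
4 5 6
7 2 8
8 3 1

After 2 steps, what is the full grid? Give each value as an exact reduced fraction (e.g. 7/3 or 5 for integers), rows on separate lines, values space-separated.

After step 1:
  8/3 15/4 4
  5 17/5 25/4
  21/4 5 17/4
  6 7/2 4
After step 2:
  137/36 829/240 14/3
  979/240 117/25 179/40
  85/16 107/25 39/8
  59/12 37/8 47/12

Answer: 137/36 829/240 14/3
979/240 117/25 179/40
85/16 107/25 39/8
59/12 37/8 47/12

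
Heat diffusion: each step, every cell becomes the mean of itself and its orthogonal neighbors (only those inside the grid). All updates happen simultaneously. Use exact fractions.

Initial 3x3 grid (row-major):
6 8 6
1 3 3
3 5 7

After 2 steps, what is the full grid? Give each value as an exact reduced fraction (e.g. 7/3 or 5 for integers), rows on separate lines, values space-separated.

After step 1:
  5 23/4 17/3
  13/4 4 19/4
  3 9/2 5
After step 2:
  14/3 245/48 97/18
  61/16 89/20 233/48
  43/12 33/8 19/4

Answer: 14/3 245/48 97/18
61/16 89/20 233/48
43/12 33/8 19/4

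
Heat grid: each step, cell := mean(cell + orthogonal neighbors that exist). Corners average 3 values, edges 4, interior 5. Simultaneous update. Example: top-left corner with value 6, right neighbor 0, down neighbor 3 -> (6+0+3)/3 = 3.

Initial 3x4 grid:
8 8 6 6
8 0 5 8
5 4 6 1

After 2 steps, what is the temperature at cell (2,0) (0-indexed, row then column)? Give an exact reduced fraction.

Answer: 44/9

Derivation:
Step 1: cell (2,0) = 17/3
Step 2: cell (2,0) = 44/9
Full grid after step 2:
  25/4 99/16 281/48 215/36
  287/48 49/10 101/20 65/12
  44/9 221/48 71/16 14/3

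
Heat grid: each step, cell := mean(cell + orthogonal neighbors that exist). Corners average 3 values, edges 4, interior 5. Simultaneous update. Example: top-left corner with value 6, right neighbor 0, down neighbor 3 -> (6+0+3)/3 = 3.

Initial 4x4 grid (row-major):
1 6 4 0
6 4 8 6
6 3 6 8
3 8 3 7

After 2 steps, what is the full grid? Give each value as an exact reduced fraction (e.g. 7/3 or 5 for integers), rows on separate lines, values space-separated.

Answer: 37/9 1079/240 1031/240 40/9
1109/240 122/25 133/25 1271/240
1189/240 503/100 587/100 477/80
173/36 1279/240 437/80 25/4

Derivation:
After step 1:
  13/3 15/4 9/2 10/3
  17/4 27/5 28/5 11/2
  9/2 27/5 28/5 27/4
  17/3 17/4 6 6
After step 2:
  37/9 1079/240 1031/240 40/9
  1109/240 122/25 133/25 1271/240
  1189/240 503/100 587/100 477/80
  173/36 1279/240 437/80 25/4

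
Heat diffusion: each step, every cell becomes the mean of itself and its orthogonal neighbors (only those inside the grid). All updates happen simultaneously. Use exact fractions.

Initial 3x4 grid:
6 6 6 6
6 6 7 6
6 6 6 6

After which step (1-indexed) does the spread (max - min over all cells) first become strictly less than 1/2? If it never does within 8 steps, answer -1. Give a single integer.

Answer: 1

Derivation:
Step 1: max=25/4, min=6, spread=1/4
  -> spread < 1/2 first at step 1
Step 2: max=623/100, min=6, spread=23/100
Step 3: max=29611/4800, min=2413/400, spread=131/960
Step 4: max=265751/43200, min=43591/7200, spread=841/8640
Step 5: max=106222051/17280000, min=8733373/1440000, spread=56863/691200
Step 6: max=954654341/155520000, min=78749543/12960000, spread=386393/6220800
Step 7: max=381641723131/62208000000, min=31524358813/5184000000, spread=26795339/497664000
Step 8: max=22878695714129/3732480000000, min=1893326149667/311040000000, spread=254051069/5971968000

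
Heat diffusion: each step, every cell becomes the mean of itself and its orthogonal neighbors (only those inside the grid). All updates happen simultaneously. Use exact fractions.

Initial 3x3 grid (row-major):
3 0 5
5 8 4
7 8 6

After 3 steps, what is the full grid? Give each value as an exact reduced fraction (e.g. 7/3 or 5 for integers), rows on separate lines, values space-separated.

After step 1:
  8/3 4 3
  23/4 5 23/4
  20/3 29/4 6
After step 2:
  149/36 11/3 17/4
  241/48 111/20 79/16
  59/9 299/48 19/3
After step 3:
  1847/432 3169/720 617/144
  15311/2880 6097/1200 5057/960
  641/108 17761/2880 35/6

Answer: 1847/432 3169/720 617/144
15311/2880 6097/1200 5057/960
641/108 17761/2880 35/6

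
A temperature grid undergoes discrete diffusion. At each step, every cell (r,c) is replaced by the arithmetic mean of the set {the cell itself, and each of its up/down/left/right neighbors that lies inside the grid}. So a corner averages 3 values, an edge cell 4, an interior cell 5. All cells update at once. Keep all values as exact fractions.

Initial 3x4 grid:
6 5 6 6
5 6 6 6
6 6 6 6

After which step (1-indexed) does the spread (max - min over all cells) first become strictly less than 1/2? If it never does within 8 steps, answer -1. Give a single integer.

Answer: 2

Derivation:
Step 1: max=6, min=16/3, spread=2/3
Step 2: max=6, min=447/80, spread=33/80
  -> spread < 1/2 first at step 2
Step 3: max=6, min=12101/2160, spread=859/2160
Step 4: max=10721/1800, min=735997/129600, spread=7183/25920
Step 5: max=641789/108000, min=44316923/7776000, spread=378377/1555200
Step 6: max=6390211/1080000, min=2673698377/466560000, spread=3474911/18662400
Step 7: max=573746011/97200000, min=160878799643/27993600000, spread=174402061/1119744000
Step 8: max=68672183273/11664000000, min=9680411433937/1679616000000, spread=1667063659/13436928000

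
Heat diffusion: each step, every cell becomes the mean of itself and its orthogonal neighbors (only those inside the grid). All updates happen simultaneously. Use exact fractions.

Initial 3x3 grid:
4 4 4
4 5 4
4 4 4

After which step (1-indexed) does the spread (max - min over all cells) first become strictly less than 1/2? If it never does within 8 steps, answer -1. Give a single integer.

Step 1: max=17/4, min=4, spread=1/4
  -> spread < 1/2 first at step 1
Step 2: max=106/25, min=329/80, spread=51/400
Step 3: max=20023/4800, min=1487/360, spread=589/14400
Step 4: max=124943/30000, min=1193081/288000, spread=31859/1440000
Step 5: max=71811607/17280000, min=7464721/1800000, spread=751427/86400000
Step 6: max=448634687/108000000, min=4302263129/1036800000, spread=23149331/5184000000
Step 7: max=258314654263/62208000000, min=26894931889/6480000000, spread=616540643/311040000000
Step 8: max=1614312453983/388800000000, min=15493852008761/3732480000000, spread=17737747379/18662400000000

Answer: 1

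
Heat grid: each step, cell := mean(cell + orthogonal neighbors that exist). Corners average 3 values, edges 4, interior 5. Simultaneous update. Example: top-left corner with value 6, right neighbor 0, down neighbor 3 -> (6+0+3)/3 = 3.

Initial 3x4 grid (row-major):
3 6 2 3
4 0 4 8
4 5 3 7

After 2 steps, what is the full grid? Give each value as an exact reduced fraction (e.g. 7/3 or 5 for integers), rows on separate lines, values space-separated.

Answer: 59/18 439/120 427/120 163/36
913/240 157/50 106/25 577/120
121/36 953/240 343/80 65/12

Derivation:
After step 1:
  13/3 11/4 15/4 13/3
  11/4 19/5 17/5 11/2
  13/3 3 19/4 6
After step 2:
  59/18 439/120 427/120 163/36
  913/240 157/50 106/25 577/120
  121/36 953/240 343/80 65/12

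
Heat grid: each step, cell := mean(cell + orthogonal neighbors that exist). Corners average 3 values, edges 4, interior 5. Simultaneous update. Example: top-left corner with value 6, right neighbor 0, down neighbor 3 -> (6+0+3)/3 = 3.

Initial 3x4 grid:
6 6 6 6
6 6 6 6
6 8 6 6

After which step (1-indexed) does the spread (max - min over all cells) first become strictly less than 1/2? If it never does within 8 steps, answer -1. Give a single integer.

Step 1: max=20/3, min=6, spread=2/3
Step 2: max=391/60, min=6, spread=31/60
Step 3: max=3451/540, min=6, spread=211/540
  -> spread < 1/2 first at step 3
Step 4: max=340897/54000, min=5447/900, spread=14077/54000
Step 5: max=3056407/486000, min=327683/54000, spread=5363/24300
Step 6: max=91220809/14580000, min=182869/30000, spread=93859/583200
Step 7: max=5459074481/874800000, min=296936467/48600000, spread=4568723/34992000
Step 8: max=326708435629/52488000000, min=8929618889/1458000000, spread=8387449/83980800

Answer: 3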